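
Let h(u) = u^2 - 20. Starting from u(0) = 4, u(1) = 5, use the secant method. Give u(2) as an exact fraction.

h(4) = -4, h(5) = 5. u(2) = 5 - 5·(5 - 4)/(5 - (-4)) = 40/9.

40/9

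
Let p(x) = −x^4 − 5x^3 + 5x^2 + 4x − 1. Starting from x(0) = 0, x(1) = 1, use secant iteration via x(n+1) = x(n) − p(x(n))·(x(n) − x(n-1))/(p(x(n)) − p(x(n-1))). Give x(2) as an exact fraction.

p(0) = −1, p(1) = 2. x(2) = 1 − 2·(1 − 0)/(2 − (−1)) = 1/3.

1/3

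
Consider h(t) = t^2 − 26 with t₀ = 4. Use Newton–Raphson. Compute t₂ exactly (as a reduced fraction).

h'(t) = 2t.
h(4) = −10, h'(4) = 8, so t₁ = 4 − (−10)/8 = 21/4.
h(21/4) = 25/16, h'(21/4) = 21/2, so t₂ = (21/4) − (25/16)/(21/2) = 857/168.

857/168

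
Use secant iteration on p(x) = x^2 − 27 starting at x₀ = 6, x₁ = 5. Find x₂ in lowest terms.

57/11

p(6) = 9, p(5) = −2. x₂ = 5 − (−2)·(5 − 6)/((−2) − 9) = 57/11.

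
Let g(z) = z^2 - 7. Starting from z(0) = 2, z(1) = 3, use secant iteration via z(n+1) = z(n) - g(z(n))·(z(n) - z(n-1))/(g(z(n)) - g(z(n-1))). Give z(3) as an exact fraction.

37/14

g(2) = -3, g(3) = 2. z(2) = 3 - 2·(3 - 2)/(2 - (-3)) = 13/5.
g(3) = 2, g(13/5) = -6/25. z(3) = (13/5) - (-6/25)·((13/5) - 3)/((-6/25) - 2) = 37/14.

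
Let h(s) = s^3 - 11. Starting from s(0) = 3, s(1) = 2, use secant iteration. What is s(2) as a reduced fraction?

41/19

h(3) = 16, h(2) = -3. s(2) = 2 - (-3)·(2 - 3)/((-3) - 16) = 41/19.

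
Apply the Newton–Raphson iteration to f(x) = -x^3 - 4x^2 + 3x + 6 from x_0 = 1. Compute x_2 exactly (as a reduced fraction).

29/21

f'(x) = -3x^2 - 8x + 3.
f(1) = 4, f'(1) = -8, so x_1 = 1 - 4/(-8) = 3/2.
f(3/2) = -15/8, f'(3/2) = -63/4, so x_2 = (3/2) - (-15/8)/(-63/4) = 29/21.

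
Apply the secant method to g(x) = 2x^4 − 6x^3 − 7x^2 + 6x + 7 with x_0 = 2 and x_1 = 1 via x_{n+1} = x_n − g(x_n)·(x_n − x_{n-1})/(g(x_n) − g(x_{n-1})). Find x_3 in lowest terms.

206191/186508

g(2) = −25, g(1) = 2. x_2 = 1 − 2·(1 − 2)/(2 − (−25)) = 29/27.
g(1) = 2, g(29/27) = 316850/531441. x_3 = (29/27) − (316850/531441)·((29/27) − 1)/((316850/531441) − 2) = 206191/186508.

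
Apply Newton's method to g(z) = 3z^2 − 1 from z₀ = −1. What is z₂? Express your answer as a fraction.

g'(z) = 6z.
g(−1) = 2, g'(−1) = −6, so z₁ = (−1) − 2/(−6) = −2/3.
g(−2/3) = 1/3, g'(−2/3) = −4, so z₂ = (−2/3) − (1/3)/(−4) = −7/12.

−7/12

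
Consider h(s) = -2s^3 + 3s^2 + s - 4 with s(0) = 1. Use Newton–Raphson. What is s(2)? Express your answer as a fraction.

h'(s) = -6s^2 + 6s + 1.
h(1) = -2, h'(1) = 1, so s(1) = 1 - (-2)/1 = 3.
h(3) = -28, h'(3) = -35, so s(2) = 3 - (-28)/(-35) = 11/5.

11/5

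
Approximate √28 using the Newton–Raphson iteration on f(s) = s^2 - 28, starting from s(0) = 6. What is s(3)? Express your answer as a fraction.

f'(s) = 2s.
f(6) = 8, f'(6) = 12, so s(1) = 6 - 8/12 = 16/3.
f(16/3) = 4/9, f'(16/3) = 32/3, so s(2) = (16/3) - (4/9)/(32/3) = 127/24.
f(127/24) = 1/576, f'(127/24) = 127/12, so s(3) = (127/24) - (1/576)/(127/12) = 32257/6096.

32257/6096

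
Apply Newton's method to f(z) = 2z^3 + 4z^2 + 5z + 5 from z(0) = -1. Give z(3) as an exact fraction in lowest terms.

-850657/582255

f'(z) = 6z^2 + 8z + 5.
f(-1) = 2, f'(-1) = 3, so z(1) = (-1) - 2/3 = -5/3.
f(-5/3) = -40/27, f'(-5/3) = 25/3, so z(2) = (-5/3) - (-40/27)/(25/3) = -67/45.
f(-67/45) = -16256/91125, f'(-67/45) = 4313/675, so z(3) = (-67/45) - (-16256/91125)/(4313/675) = -850657/582255.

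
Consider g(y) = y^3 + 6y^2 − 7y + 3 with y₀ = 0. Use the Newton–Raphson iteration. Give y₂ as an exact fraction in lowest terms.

g'(y) = 3y^2 + 12y − 7.
g(0) = 3, g'(0) = −7, so y₁ = 0 − 3/(−7) = 3/7.
g(3/7) = 405/343, g'(3/7) = −64/49, so y₂ = (3/7) − (405/343)/(−64/49) = 597/448.

597/448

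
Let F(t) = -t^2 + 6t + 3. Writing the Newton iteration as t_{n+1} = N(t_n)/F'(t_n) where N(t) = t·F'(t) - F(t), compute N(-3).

F'(t) = -2t + 6.
N(t) = t·F'(t) - F(t) = t·(-2t + 6) - (-t^2 + 6t + 3) = -t^2 - 3.
N(-3) = -12.

-12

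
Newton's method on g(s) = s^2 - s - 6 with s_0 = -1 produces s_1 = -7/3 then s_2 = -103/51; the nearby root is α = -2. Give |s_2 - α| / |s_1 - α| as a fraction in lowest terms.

1/17

s_1 - α = -7/3 - (-2) = -7/3 + 2 = -1/3, so |s_1 - α| = 1/3.
s_2 - α = -103/51 - (-2) = -103/51 + 2 = -1/51, so |s_2 - α| = 1/51.
Ratio = (1/51) / (1/3) = 1/17.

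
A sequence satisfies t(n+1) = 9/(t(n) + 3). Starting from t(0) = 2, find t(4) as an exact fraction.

t(1) = 9/(2 + 3) = 9/5.
t(2) = 9/(9/5 + 3) = 15/8.
t(3) = 9/(15/8 + 3) = 24/13.
t(4) = 9/(24/13 + 3) = 13/7.

13/7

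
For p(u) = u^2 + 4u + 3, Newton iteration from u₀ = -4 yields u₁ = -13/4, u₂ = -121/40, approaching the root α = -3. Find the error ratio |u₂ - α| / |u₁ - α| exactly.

1/10

u₁ - α = -13/4 - (-3) = -13/4 + 3 = -1/4, so |u₁ - α| = 1/4.
u₂ - α = -121/40 - (-3) = -121/40 + 3 = -1/40, so |u₂ - α| = 1/40.
Ratio = (1/40) / (1/4) = 1/10.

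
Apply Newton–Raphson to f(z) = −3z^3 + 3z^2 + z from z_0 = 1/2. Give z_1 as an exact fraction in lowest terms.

0

f'(z) = −9z^2 + 6z + 1.
f(1/2) = 7/8, f'(1/2) = 7/4, so z_1 = (1/2) − (7/8)/(7/4) = 0.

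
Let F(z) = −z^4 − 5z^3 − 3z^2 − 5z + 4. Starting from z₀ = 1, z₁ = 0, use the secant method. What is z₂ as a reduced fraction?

F(1) = −10, F(0) = 4. z₂ = 0 − 4·(0 − 1)/(4 − (−10)) = 2/7.

2/7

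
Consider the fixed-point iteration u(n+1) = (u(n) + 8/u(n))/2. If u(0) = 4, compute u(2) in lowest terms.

u(1) = (4 + 8/4)/2 = 3.
u(2) = (3 + 8/3)/2 = 17/6.

17/6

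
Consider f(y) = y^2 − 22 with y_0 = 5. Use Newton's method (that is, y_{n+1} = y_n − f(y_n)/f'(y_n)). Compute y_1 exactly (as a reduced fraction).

f'(y) = 2y.
f(5) = 3, f'(5) = 10, so y_1 = 5 − 3/10 = 47/10.

47/10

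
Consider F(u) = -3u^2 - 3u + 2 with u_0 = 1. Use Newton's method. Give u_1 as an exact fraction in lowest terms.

5/9

F'(u) = -6u - 3.
F(1) = -4, F'(1) = -9, so u_1 = 1 - (-4)/(-9) = 5/9.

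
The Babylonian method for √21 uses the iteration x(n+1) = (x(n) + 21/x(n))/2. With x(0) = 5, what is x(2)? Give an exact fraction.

x(1) = (5 + 21/5)/2 = 23/5.
x(2) = (23/5 + 21/(23/5))/2 = 527/115.

527/115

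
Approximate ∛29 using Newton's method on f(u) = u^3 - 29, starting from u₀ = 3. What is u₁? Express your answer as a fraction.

f'(u) = 3u^2.
f(3) = -2, f'(3) = 27, so u₁ = 3 - (-2)/27 = 83/27.

83/27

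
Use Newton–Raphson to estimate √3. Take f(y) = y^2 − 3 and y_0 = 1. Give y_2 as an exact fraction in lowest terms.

7/4

f'(y) = 2y.
f(1) = −2, f'(1) = 2, so y_1 = 1 − (−2)/2 = 2.
f(2) = 1, f'(2) = 4, so y_2 = 2 − 1/4 = 7/4.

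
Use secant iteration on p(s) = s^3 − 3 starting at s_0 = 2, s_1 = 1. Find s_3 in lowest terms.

p(2) = 5, p(1) = −2. s_2 = 1 − (−2)·(1 − 2)/((−2) − 5) = 9/7.
p(1) = −2, p(9/7) = −300/343. s_3 = (9/7) − (−300/343)·((9/7) − 1)/((−300/343) − (−2)) = 291/193.

291/193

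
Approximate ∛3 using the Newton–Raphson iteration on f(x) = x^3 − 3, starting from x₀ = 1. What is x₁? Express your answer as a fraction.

5/3

f'(x) = 3x^2.
f(1) = −2, f'(1) = 3, so x₁ = 1 − (−2)/3 = 5/3.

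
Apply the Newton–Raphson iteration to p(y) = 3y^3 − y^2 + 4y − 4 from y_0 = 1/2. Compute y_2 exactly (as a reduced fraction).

604/763

p'(y) = 9y^2 − 2y + 4.
p(1/2) = −15/8, p'(1/2) = 21/4, so y_1 = (1/2) − (−15/8)/(21/4) = 6/7.
p(6/7) = 200/343, p'(6/7) = 436/49, so y_2 = (6/7) − (200/343)/(436/49) = 604/763.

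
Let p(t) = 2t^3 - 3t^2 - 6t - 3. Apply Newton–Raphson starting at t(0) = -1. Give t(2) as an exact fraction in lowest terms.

13/18

p'(t) = 6t^2 - 6t - 6.
p(-1) = -2, p'(-1) = 6, so t(1) = (-1) - (-2)/6 = -2/3.
p(-2/3) = -25/27, p'(-2/3) = 2/3, so t(2) = (-2/3) - (-25/27)/(2/3) = 13/18.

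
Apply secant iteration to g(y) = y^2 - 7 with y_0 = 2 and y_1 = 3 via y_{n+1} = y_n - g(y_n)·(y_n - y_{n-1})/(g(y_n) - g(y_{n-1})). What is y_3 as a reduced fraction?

37/14

g(2) = -3, g(3) = 2. y_2 = 3 - 2·(3 - 2)/(2 - (-3)) = 13/5.
g(3) = 2, g(13/5) = -6/25. y_3 = (13/5) - (-6/25)·((13/5) - 3)/((-6/25) - 2) = 37/14.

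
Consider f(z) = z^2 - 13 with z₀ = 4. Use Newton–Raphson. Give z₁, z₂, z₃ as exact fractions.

f'(z) = 2z.
f(4) = 3, f'(4) = 8, so z₁ = 4 - 3/8 = 29/8.
f(29/8) = 9/64, f'(29/8) = 29/4, so z₂ = (29/8) - (9/64)/(29/4) = 1673/464.
f(1673/464) = 81/215296, f'(1673/464) = 1673/232, so z₃ = (1673/464) - (81/215296)/(1673/232) = 5597777/1552544.

z₁ = 29/8, z₂ = 1673/464, z₃ = 5597777/1552544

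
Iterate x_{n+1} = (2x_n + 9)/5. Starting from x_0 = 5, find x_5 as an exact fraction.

9439/3125

x_1 = (2·5 + 9)/5 = 19/5.
x_2 = (2·(19/5) + 9)/5 = 83/25.
x_3 = (2·(83/25) + 9)/5 = 391/125.
x_4 = (2·(391/125) + 9)/5 = 1907/625.
x_5 = (2·(1907/625) + 9)/5 = 9439/3125.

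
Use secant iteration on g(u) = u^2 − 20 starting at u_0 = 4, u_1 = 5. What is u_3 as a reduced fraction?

g(4) = −4, g(5) = 5. u_2 = 5 − 5·(5 − 4)/(5 − (−4)) = 40/9.
g(5) = 5, g(40/9) = −20/81. u_3 = (40/9) − (−20/81)·((40/9) − 5)/((−20/81) − 5) = 76/17.

76/17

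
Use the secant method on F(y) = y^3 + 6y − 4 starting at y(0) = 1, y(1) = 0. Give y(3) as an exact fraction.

98/155

F(1) = 3, F(0) = −4. y(2) = 0 − (−4)·(0 − 1)/((−4) − 3) = 4/7.
F(0) = −4, F(4/7) = −132/343. y(3) = (4/7) − (−132/343)·((4/7) − 0)/((−132/343) − (−4)) = 98/155.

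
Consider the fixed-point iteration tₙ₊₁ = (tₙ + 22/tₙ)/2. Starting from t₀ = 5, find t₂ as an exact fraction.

t₁ = (5 + 22/5)/2 = 47/10.
t₂ = (47/10 + 22/(47/10))/2 = 4409/940.

4409/940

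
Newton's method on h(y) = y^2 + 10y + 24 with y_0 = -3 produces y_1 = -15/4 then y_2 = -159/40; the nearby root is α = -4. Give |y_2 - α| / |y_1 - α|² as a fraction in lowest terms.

2/5

y_1 - α = -15/4 - (-4) = -15/4 + 4 = 1/4, so |y_1 - α| = 1/4.
y_2 - α = -159/40 - (-4) = -159/40 + 4 = 1/40, so |y_2 - α| = 1/40.
|y_1 - α|² = 1/16.
Ratio = (1/40) / (1/16) = 2/5.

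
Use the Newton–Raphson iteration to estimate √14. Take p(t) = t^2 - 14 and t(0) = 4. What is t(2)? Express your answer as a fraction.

449/120

p'(t) = 2t.
p(4) = 2, p'(4) = 8, so t(1) = 4 - 2/8 = 15/4.
p(15/4) = 1/16, p'(15/4) = 15/2, so t(2) = (15/4) - (1/16)/(15/2) = 449/120.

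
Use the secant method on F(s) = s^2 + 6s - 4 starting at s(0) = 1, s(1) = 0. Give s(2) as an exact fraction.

4/7

F(1) = 3, F(0) = -4. s(2) = 0 - (-4)·(0 - 1)/((-4) - 3) = 4/7.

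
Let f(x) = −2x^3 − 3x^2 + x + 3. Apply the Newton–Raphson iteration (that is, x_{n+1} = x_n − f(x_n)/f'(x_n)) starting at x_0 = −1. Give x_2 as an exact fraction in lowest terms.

−17/11

f'(x) = −6x^2 − 6x + 1.
f(−1) = 1, f'(−1) = 1, so x_1 = (−1) − 1/1 = −2.
f(−2) = 5, f'(−2) = −11, so x_2 = (−2) − 5/(−11) = −17/11.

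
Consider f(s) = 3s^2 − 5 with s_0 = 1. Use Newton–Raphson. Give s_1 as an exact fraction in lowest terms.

4/3

f'(s) = 6s.
f(1) = −2, f'(1) = 6, so s_1 = 1 − (−2)/6 = 4/3.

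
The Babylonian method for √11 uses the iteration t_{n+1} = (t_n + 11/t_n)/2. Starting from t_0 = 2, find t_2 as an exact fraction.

401/120

t_1 = (2 + 11/2)/2 = 15/4.
t_2 = (15/4 + 11/(15/4))/2 = 401/120.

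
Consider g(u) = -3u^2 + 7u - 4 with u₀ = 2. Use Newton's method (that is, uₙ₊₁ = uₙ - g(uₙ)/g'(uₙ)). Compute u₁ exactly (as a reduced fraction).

g'(u) = -6u + 7.
g(2) = -2, g'(2) = -5, so u₁ = 2 - (-2)/(-5) = 8/5.

8/5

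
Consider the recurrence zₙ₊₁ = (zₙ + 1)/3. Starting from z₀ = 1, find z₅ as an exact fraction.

z₁ = (1 + 1)/3 = 2/3.
z₂ = ((2/3) + 1)/3 = 5/9.
z₃ = ((5/9) + 1)/3 = 14/27.
z₄ = ((14/27) + 1)/3 = 41/81.
z₅ = ((41/81) + 1)/3 = 122/243.

122/243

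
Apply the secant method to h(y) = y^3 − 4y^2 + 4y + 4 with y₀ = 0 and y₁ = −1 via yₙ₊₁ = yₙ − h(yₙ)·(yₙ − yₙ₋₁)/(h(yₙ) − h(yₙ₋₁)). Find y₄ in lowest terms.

h(0) = 4, h(−1) = −5. y₂ = (−1) − (−5)·((−1) − 0)/((−5) − 4) = −4/9.
h(−1) = −5, h(−4/9) = 980/729. y₃ = (−4/9) − (980/729)·((−4/9) − (−1))/((980/729) − (−5)) = −104/185.
h(−4/9) = 980/729, h(−104/185) = 1960196/6331625. y₄ = (−104/185) − (1960196/6331625)·((−104/185) − (−4/9))/((1960196/6331625) − (980/729)) = −3639169/6091849.

−3639169/6091849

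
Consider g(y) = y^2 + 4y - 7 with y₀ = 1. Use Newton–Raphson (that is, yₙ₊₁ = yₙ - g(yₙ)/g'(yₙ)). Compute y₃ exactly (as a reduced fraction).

g'(y) = 2y + 4.
g(1) = -2, g'(1) = 6, so y₁ = 1 - (-2)/6 = 4/3.
g(4/3) = 1/9, g'(4/3) = 20/3, so y₂ = (4/3) - (1/9)/(20/3) = 79/60.
g(79/60) = 1/3600, g'(79/60) = 199/30, so y₃ = (79/60) - (1/3600)/(199/30) = 31441/23880.

31441/23880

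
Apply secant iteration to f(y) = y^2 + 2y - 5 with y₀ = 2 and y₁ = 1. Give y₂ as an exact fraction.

f(2) = 3, f(1) = -2. y₂ = 1 - (-2)·(1 - 2)/((-2) - 3) = 7/5.

7/5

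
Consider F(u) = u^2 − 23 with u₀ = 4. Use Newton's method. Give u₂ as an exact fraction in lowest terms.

F'(u) = 2u.
F(4) = −7, F'(4) = 8, so u₁ = 4 − (−7)/8 = 39/8.
F(39/8) = 49/64, F'(39/8) = 39/4, so u₂ = (39/8) − (49/64)/(39/4) = 2993/624.

2993/624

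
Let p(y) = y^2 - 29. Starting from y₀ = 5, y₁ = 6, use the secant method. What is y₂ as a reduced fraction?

p(5) = -4, p(6) = 7. y₂ = 6 - 7·(6 - 5)/(7 - (-4)) = 59/11.

59/11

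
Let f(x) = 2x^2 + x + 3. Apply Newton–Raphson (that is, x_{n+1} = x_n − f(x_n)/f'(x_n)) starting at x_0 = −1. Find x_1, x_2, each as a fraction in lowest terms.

x_1 = 1/3, x_2 = −25/21

f'(x) = 4x + 1.
f(−1) = 4, f'(−1) = −3, so x_1 = (−1) − 4/(−3) = 1/3.
f(1/3) = 32/9, f'(1/3) = 7/3, so x_2 = (1/3) − (32/9)/(7/3) = −25/21.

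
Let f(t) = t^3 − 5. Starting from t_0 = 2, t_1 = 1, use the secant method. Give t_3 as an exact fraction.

f(2) = 3, f(1) = −4. t_2 = 1 − (−4)·(1 − 2)/((−4) − 3) = 11/7.
f(1) = −4, f(11/7) = −384/343. t_3 = (11/7) − (−384/343)·((11/7) − 1)/((−384/343) − (−4)) = 443/247.

443/247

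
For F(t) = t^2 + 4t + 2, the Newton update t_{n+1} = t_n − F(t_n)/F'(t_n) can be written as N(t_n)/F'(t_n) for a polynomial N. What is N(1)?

−1

F'(t) = 2t + 4.
N(t) = t·F'(t) − F(t) = t·(2t + 4) − (t^2 + 4t + 2) = t^2 − 2.
N(1) = −1.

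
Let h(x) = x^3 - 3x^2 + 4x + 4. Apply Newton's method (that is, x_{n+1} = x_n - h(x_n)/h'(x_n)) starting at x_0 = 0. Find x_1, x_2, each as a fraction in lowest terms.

h'(x) = 3x^2 - 6x + 4.
h(0) = 4, h'(0) = 4, so x_1 = 0 - 4/4 = -1.
h(-1) = -4, h'(-1) = 13, so x_2 = (-1) - (-4)/13 = -9/13.

x_1 = -1, x_2 = -9/13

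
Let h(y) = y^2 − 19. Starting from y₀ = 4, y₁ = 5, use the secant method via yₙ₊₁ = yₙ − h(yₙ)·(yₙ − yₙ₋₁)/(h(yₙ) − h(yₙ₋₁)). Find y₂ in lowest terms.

h(4) = −3, h(5) = 6. y₂ = 5 − 6·(5 − 4)/(6 − (−3)) = 13/3.

13/3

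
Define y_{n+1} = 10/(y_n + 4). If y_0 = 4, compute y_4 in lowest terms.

y_1 = 10/(4 + 4) = 5/4.
y_2 = 10/(5/4 + 4) = 40/21.
y_3 = 10/(40/21 + 4) = 105/62.
y_4 = 10/(105/62 + 4) = 620/353.

620/353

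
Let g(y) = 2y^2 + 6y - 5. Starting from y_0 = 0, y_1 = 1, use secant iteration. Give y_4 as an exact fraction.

g(0) = -5, g(1) = 3. y_2 = 1 - 3·(1 - 0)/(3 - (-5)) = 5/8.
g(1) = 3, g(5/8) = -15/32. y_3 = (5/8) - (-15/32)·((5/8) - 1)/((-15/32) - 3) = 25/37.
g(5/8) = -15/32, g(25/37) = -45/1369. y_4 = (25/37) - (-45/1369)·((25/37) - (5/8))/((-45/1369) - (-15/32)) = 865/1273.

865/1273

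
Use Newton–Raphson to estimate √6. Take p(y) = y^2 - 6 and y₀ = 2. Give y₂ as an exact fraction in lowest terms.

p'(y) = 2y.
p(2) = -2, p'(2) = 4, so y₁ = 2 - (-2)/4 = 5/2.
p(5/2) = 1/4, p'(5/2) = 5, so y₂ = (5/2) - (1/4)/5 = 49/20.

49/20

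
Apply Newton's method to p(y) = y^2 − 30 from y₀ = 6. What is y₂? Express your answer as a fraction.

p'(y) = 2y.
p(6) = 6, p'(6) = 12, so y₁ = 6 − 6/12 = 11/2.
p(11/2) = 1/4, p'(11/2) = 11, so y₂ = (11/2) − (1/4)/11 = 241/44.

241/44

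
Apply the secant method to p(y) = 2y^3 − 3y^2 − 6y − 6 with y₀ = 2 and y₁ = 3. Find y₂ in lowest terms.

p(2) = −14, p(3) = 3. y₂ = 3 − 3·(3 − 2)/(3 − (−14)) = 48/17.

48/17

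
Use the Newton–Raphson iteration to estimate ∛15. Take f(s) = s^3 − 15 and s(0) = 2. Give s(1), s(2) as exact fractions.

s(1) = 31/12, s(2) = 42751/17298

f'(s) = 3s^2.
f(2) = −7, f'(2) = 12, so s(1) = 2 − (−7)/12 = 31/12.
f(31/12) = 3871/1728, f'(31/12) = 961/48, so s(2) = (31/12) − (3871/1728)/(961/48) = 42751/17298.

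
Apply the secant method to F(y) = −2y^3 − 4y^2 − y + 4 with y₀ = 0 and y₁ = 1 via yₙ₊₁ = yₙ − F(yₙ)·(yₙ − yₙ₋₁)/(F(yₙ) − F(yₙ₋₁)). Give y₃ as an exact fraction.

F(0) = 4, F(1) = −3. y₂ = 1 − (−3)·(1 − 0)/((−3) − 4) = 4/7.
F(1) = −3, F(4/7) = 600/343. y₃ = (4/7) − (600/343)·((4/7) − 1)/((600/343) − (−3)) = 132/181.

132/181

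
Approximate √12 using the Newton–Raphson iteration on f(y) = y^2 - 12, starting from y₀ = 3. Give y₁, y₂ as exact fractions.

y₁ = 7/2, y₂ = 97/28

f'(y) = 2y.
f(3) = -3, f'(3) = 6, so y₁ = 3 - (-3)/6 = 7/2.
f(7/2) = 1/4, f'(7/2) = 7, so y₂ = (7/2) - (1/4)/7 = 97/28.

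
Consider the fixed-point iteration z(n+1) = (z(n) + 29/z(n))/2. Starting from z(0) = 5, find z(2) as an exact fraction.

727/135

z(1) = (5 + 29/5)/2 = 27/5.
z(2) = (27/5 + 29/(27/5))/2 = 727/135.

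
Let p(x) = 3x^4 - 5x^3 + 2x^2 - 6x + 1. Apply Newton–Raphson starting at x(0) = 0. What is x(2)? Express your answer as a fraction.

85/492

p'(x) = 12x^3 - 15x^2 + 4x - 6.
p(0) = 1, p'(0) = -6, so x(1) = 0 - 1/(-6) = 1/6.
p(1/6) = 5/144, p'(1/6) = -205/36, so x(2) = (1/6) - (5/144)/(-205/36) = 85/492.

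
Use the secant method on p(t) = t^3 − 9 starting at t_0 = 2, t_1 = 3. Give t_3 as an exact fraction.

p(2) = −1, p(3) = 18. t_2 = 3 − 18·(3 − 2)/(18 − (−1)) = 39/19.
p(3) = 18, p(39/19) = −2412/6859. t_3 = (39/19) − (−2412/6859)·((39/19) − 3)/((−2412/6859) − 18) = 1609/777.

1609/777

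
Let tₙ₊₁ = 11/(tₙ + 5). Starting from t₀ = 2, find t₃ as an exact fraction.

506/307

t₁ = 11/(2 + 5) = 11/7.
t₂ = 11/(11/7 + 5) = 77/46.
t₃ = 11/(77/46 + 5) = 506/307.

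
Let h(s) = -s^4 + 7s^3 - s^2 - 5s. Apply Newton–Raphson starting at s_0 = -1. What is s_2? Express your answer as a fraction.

-405/539

h'(s) = -4s^3 + 21s^2 - 2s - 5.
h(-1) = -4, h'(-1) = 22, so s_1 = (-1) - (-4)/22 = -9/11.
h(-9/11) = -12600/14641, h'(-9/11) = 17150/1331, so s_2 = (-9/11) - (-12600/14641)/(17150/1331) = -405/539.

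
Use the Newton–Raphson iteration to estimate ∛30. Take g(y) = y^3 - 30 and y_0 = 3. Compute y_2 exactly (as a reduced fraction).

g'(y) = 3y^2.
g(3) = -3, g'(3) = 27, so y_1 = 3 - (-3)/27 = 28/9.
g(28/9) = 82/729, g'(28/9) = 784/27, so y_2 = (28/9) - (82/729)/(784/27) = 32887/10584.

32887/10584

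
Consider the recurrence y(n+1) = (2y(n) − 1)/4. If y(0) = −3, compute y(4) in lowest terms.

y(1) = (2·(−3) − 1)/4 = −7/4.
y(2) = (2·(−7/4) − 1)/4 = −9/8.
y(3) = (2·(−9/8) − 1)/4 = −13/16.
y(4) = (2·(−13/16) − 1)/4 = −21/32.

−21/32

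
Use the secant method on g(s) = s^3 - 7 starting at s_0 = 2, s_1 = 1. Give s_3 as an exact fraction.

g(2) = 1, g(1) = -6. s_2 = 1 - (-6)·(1 - 2)/((-6) - 1) = 13/7.
g(1) = -6, g(13/7) = -204/343. s_3 = (13/7) - (-204/343)·((13/7) - 1)/((-204/343) - (-6)) = 201/103.

201/103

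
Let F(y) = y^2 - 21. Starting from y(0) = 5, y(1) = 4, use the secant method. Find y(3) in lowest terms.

353/77

F(5) = 4, F(4) = -5. y(2) = 4 - (-5)·(4 - 5)/((-5) - 4) = 41/9.
F(4) = -5, F(41/9) = -20/81. y(3) = (41/9) - (-20/81)·((41/9) - 4)/((-20/81) - (-5)) = 353/77.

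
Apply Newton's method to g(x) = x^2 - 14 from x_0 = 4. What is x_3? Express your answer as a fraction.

403201/107760

g'(x) = 2x.
g(4) = 2, g'(4) = 8, so x_1 = 4 - 2/8 = 15/4.
g(15/4) = 1/16, g'(15/4) = 15/2, so x_2 = (15/4) - (1/16)/(15/2) = 449/120.
g(449/120) = 1/14400, g'(449/120) = 449/60, so x_3 = (449/120) - (1/14400)/(449/60) = 403201/107760.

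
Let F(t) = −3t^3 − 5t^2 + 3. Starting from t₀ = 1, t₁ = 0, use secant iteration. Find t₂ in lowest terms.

3/8

F(1) = −5, F(0) = 3. t₂ = 0 − 3·(0 − 1)/(3 − (−5)) = 3/8.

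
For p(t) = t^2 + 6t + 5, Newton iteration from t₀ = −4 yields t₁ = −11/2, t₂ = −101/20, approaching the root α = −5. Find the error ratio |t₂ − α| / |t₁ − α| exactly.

1/10

t₁ − α = −11/2 − (−5) = −11/2 + 5 = −1/2, so |t₁ − α| = 1/2.
t₂ − α = −101/20 − (−5) = −101/20 + 5 = −1/20, so |t₂ − α| = 1/20.
Ratio = (1/20) / (1/2) = 1/10.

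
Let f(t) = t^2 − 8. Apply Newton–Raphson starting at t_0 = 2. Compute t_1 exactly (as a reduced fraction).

3

f'(t) = 2t.
f(2) = −4, f'(2) = 4, so t_1 = 2 − (−4)/4 = 3.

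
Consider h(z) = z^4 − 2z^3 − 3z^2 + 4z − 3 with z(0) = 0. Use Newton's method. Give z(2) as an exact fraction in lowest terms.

−21/80

h'(z) = 4z^3 − 6z^2 − 6z + 4.
h(0) = −3, h'(0) = 4, so z(1) = 0 − (−3)/4 = 3/4.
h(3/4) = −567/256, h'(3/4) = −35/16, so z(2) = (3/4) − (−567/256)/(−35/16) = −21/80.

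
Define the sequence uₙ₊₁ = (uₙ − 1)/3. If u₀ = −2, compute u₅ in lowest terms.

−41/81

u₁ = ((−2) − 1)/3 = −1.
u₂ = ((−1) − 1)/3 = −2/3.
u₃ = ((−2/3) − 1)/3 = −5/9.
u₄ = ((−5/9) − 1)/3 = −14/27.
u₅ = ((−14/27) − 1)/3 = −41/81.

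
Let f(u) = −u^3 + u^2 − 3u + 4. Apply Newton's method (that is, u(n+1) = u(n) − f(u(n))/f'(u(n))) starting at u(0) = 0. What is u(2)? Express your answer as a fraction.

f'(u) = −3u^2 + 2u − 3.
f(0) = 4, f'(0) = −3, so u(1) = 0 − 4/(−3) = 4/3.
f(4/3) = −16/27, f'(4/3) = −17/3, so u(2) = (4/3) − (−16/27)/(−17/3) = 188/153.

188/153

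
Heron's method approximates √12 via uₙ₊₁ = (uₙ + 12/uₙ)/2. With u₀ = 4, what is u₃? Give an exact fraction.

u₁ = (4 + 12/4)/2 = 7/2.
u₂ = (7/2 + 12/(7/2))/2 = 97/28.
u₃ = (97/28 + 12/(97/28))/2 = 18817/5432.

18817/5432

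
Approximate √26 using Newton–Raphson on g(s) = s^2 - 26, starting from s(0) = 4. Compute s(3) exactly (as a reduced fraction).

g'(s) = 2s.
g(4) = -10, g'(4) = 8, so s(1) = 4 - (-10)/8 = 21/4.
g(21/4) = 25/16, g'(21/4) = 21/2, so s(2) = (21/4) - (25/16)/(21/2) = 857/168.
g(857/168) = 625/28224, g'(857/168) = 857/84, so s(3) = (857/168) - (625/28224)/(857/84) = 1468273/287952.

1468273/287952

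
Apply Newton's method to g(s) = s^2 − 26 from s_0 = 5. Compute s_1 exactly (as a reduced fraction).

g'(s) = 2s.
g(5) = −1, g'(5) = 10, so s_1 = 5 − (−1)/10 = 51/10.

51/10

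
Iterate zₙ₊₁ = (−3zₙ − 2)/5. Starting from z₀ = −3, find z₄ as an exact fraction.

−379/625

z₁ = (−3·(−3) − 2)/5 = 7/5.
z₂ = (−3·(7/5) − 2)/5 = −31/25.
z₃ = (−3·(−31/25) − 2)/5 = 43/125.
z₄ = (−3·(43/125) − 2)/5 = −379/625.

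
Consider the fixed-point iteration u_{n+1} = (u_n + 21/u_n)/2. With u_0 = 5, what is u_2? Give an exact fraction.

u_1 = (5 + 21/5)/2 = 23/5.
u_2 = (23/5 + 21/(23/5))/2 = 527/115.

527/115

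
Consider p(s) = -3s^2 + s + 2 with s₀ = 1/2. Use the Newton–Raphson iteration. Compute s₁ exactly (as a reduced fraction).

11/8

p'(s) = -6s + 1.
p(1/2) = 7/4, p'(1/2) = -2, so s₁ = (1/2) - (7/4)/(-2) = 11/8.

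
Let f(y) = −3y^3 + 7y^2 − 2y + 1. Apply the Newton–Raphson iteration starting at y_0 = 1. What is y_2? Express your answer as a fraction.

f'(y) = −9y^2 + 14y − 2.
f(1) = 3, f'(1) = 3, so y_1 = 1 − 3/3 = 0.
f(0) = 1, f'(0) = −2, so y_2 = 0 − 1/(−2) = 1/2.

1/2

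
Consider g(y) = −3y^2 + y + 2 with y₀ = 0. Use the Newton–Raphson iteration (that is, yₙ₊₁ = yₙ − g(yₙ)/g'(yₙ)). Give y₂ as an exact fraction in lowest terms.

g'(y) = −6y + 1.
g(0) = 2, g'(0) = 1, so y₁ = 0 − 2/1 = −2.
g(−2) = −12, g'(−2) = 13, so y₂ = (−2) − (−12)/13 = −14/13.

−14/13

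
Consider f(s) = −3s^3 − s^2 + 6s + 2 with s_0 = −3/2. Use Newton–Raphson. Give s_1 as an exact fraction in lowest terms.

f'(s) = −9s^2 − 2s + 6.
f(−3/2) = 7/8, f'(−3/2) = −45/4, so s_1 = (−3/2) − (7/8)/(−45/4) = −64/45.

−64/45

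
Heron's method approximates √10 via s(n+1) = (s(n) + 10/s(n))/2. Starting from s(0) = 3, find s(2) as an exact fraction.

s(1) = (3 + 10/3)/2 = 19/6.
s(2) = (19/6 + 10/(19/6))/2 = 721/228.

721/228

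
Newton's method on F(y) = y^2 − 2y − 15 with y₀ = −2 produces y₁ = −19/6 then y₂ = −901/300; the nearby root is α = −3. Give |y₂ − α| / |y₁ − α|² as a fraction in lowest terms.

y₁ − α = −19/6 − (−3) = −19/6 + 3 = −1/6, so |y₁ − α| = 1/6.
y₂ − α = −901/300 − (−3) = −901/300 + 3 = −1/300, so |y₂ − α| = 1/300.
|y₁ − α|² = 1/36.
Ratio = (1/300) / (1/36) = 3/25.

3/25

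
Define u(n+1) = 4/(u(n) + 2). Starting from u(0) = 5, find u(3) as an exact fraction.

u(1) = 4/(5 + 2) = 4/7.
u(2) = 4/(4/7 + 2) = 14/9.
u(3) = 4/(14/9 + 2) = 9/8.

9/8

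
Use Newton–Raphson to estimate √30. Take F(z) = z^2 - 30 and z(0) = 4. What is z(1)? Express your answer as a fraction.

F'(z) = 2z.
F(4) = -14, F'(4) = 8, so z(1) = 4 - (-14)/8 = 23/4.

23/4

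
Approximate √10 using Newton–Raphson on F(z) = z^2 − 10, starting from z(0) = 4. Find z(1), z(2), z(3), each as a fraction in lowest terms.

z(1) = 13/4, z(2) = 329/104, z(3) = 216401/68432

F'(z) = 2z.
F(4) = 6, F'(4) = 8, so z(1) = 4 − 6/8 = 13/4.
F(13/4) = 9/16, F'(13/4) = 13/2, so z(2) = (13/4) − (9/16)/(13/2) = 329/104.
F(329/104) = 81/10816, F'(329/104) = 329/52, so z(3) = (329/104) − (81/10816)/(329/52) = 216401/68432.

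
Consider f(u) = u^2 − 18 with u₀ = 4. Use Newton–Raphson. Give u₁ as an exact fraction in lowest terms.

17/4

f'(u) = 2u.
f(4) = −2, f'(4) = 8, so u₁ = 4 − (−2)/8 = 17/4.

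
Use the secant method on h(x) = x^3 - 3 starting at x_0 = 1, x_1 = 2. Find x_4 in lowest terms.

h(1) = -2, h(2) = 5. x_2 = 2 - 5·(2 - 1)/(5 - (-2)) = 9/7.
h(2) = 5, h(9/7) = -300/343. x_3 = (9/7) - (-300/343)·((9/7) - 2)/((-300/343) - 5) = 561/403.
h(9/7) = -300/343, h(561/403) = -19794000/65450827. x_4 = (561/403) - (-19794000/65450827)·((561/403) - (9/7))/((-19794000/65450827) - (-300/343)) = 20671423/14273229.

20671423/14273229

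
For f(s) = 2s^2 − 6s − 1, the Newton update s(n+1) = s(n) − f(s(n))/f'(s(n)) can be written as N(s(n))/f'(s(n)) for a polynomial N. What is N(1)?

3

f'(s) = 4s − 6.
N(s) = s·f'(s) − f(s) = s·(4s − 6) − (2s^2 − 6s − 1) = 2s^2 + 1.
N(1) = 3.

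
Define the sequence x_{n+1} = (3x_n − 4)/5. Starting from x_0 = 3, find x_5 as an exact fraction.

−1007/625

x_1 = (3·3 − 4)/5 = 1.
x_2 = (3·1 − 4)/5 = −1/5.
x_3 = (3·(−1/5) − 4)/5 = −23/25.
x_4 = (3·(−23/25) − 4)/5 = −169/125.
x_5 = (3·(−169/125) − 4)/5 = −1007/625.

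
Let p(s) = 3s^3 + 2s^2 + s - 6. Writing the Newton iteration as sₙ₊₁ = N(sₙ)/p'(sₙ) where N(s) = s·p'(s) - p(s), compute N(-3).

-138

p'(s) = 9s^2 + 4s + 1.
N(s) = s·p'(s) - p(s) = s·(9s^2 + 4s + 1) - (3s^3 + 2s^2 + s - 6) = 6s^3 + 2s^2 + 6.
N(-3) = -138.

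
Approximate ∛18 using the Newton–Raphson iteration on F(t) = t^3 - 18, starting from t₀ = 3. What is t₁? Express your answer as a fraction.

F'(t) = 3t^2.
F(3) = 9, F'(3) = 27, so t₁ = 3 - 9/27 = 8/3.

8/3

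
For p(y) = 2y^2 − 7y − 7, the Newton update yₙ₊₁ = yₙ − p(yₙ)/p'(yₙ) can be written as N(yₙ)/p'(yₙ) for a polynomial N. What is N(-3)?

25

p'(y) = 4y − 7.
N(y) = y·p'(y) − p(y) = y·(4y − 7) − (2y^2 − 7y − 7) = 2y^2 + 7.
N(-3) = 25.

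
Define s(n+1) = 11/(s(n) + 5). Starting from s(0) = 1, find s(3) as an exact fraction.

451/271

s(1) = 11/(1 + 5) = 11/6.
s(2) = 11/(11/6 + 5) = 66/41.
s(3) = 11/(66/41 + 5) = 451/271.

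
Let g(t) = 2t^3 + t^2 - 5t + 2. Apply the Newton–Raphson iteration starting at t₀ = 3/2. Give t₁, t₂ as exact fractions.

t₁ = 55/46, t₂ = 101663/96830

g'(t) = 6t^2 + 2t - 5.
g(3/2) = 7/2, g'(3/2) = 23/2, so t₁ = (3/2) - (7/2)/(23/2) = 55/46.
g(55/46) = 10584/12167, g'(55/46) = 6315/1058, so t₂ = (55/46) - (10584/12167)/(6315/1058) = 101663/96830.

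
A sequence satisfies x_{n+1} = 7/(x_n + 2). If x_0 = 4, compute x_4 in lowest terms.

x_1 = 7/(4 + 2) = 7/6.
x_2 = 7/(7/6 + 2) = 42/19.
x_3 = 7/(42/19 + 2) = 133/80.
x_4 = 7/(133/80 + 2) = 560/293.

560/293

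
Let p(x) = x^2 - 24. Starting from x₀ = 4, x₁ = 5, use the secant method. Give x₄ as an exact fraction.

p(4) = -8, p(5) = 1. x₂ = 5 - 1·(5 - 4)/(1 - (-8)) = 44/9.
p(5) = 1, p(44/9) = -8/81. x₃ = (44/9) - (-8/81)·((44/9) - 5)/((-8/81) - 1) = 436/89.
p(44/9) = -8/81, p(436/89) = -8/7921. x₄ = (436/89) - (-8/7921)·((436/89) - (44/9))/((-8/7921) - (-8/81)) = 4801/980.

4801/980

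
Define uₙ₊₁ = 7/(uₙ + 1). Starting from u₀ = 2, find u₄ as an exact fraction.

u₁ = 7/(2 + 1) = 7/3.
u₂ = 7/(7/3 + 1) = 21/10.
u₃ = 7/(21/10 + 1) = 70/31.
u₄ = 7/(70/31 + 1) = 217/101.

217/101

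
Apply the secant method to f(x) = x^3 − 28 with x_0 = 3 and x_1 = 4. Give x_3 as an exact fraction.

f(3) = −1, f(4) = 36. x_2 = 4 − 36·(4 − 3)/(36 − (−1)) = 112/37.
f(4) = 36, f(112/37) = −13356/50653. x_3 = (112/37) − (−13356/50653)·((112/37) − 4)/((−13356/50653) − 36) = 12901/4252.

12901/4252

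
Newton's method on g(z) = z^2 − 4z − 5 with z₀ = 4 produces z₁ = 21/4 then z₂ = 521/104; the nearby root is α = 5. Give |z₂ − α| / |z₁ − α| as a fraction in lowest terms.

z₁ − α = 21/4 − 5 = 1/4, so |z₁ − α| = 1/4.
z₂ − α = 521/104 − 5 = 1/104, so |z₂ − α| = 1/104.
Ratio = (1/104) / (1/4) = 1/26.

1/26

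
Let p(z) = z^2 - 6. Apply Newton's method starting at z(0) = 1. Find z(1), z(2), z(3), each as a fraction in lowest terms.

z(1) = 7/2, z(2) = 73/28, z(3) = 10033/4088

p'(z) = 2z.
p(1) = -5, p'(1) = 2, so z(1) = 1 - (-5)/2 = 7/2.
p(7/2) = 25/4, p'(7/2) = 7, so z(2) = (7/2) - (25/4)/7 = 73/28.
p(73/28) = 625/784, p'(73/28) = 73/14, so z(3) = (73/28) - (625/784)/(73/14) = 10033/4088.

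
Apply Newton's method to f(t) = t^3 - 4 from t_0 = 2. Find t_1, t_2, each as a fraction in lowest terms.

t_1 = 5/3, t_2 = 358/225

f'(t) = 3t^2.
f(2) = 4, f'(2) = 12, so t_1 = 2 - 4/12 = 5/3.
f(5/3) = 17/27, f'(5/3) = 25/3, so t_2 = (5/3) - (17/27)/(25/3) = 358/225.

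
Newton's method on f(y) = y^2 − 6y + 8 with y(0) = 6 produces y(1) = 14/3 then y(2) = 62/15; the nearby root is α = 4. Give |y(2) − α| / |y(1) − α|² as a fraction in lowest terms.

y(1) − α = 14/3 − 4 = 2/3, so |y(1) − α| = 2/3.
y(2) − α = 62/15 − 4 = 2/15, so |y(2) − α| = 2/15.
|y(1) − α|² = 4/9.
Ratio = (2/15) / (4/9) = 3/10.

3/10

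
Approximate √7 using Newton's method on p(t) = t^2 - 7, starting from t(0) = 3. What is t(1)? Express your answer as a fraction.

8/3

p'(t) = 2t.
p(3) = 2, p'(3) = 6, so t(1) = 3 - 2/6 = 8/3.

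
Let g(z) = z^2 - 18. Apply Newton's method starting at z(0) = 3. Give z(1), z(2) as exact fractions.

g'(z) = 2z.
g(3) = -9, g'(3) = 6, so z(1) = 3 - (-9)/6 = 9/2.
g(9/2) = 9/4, g'(9/2) = 9, so z(2) = (9/2) - (9/4)/9 = 17/4.

z(1) = 9/2, z(2) = 17/4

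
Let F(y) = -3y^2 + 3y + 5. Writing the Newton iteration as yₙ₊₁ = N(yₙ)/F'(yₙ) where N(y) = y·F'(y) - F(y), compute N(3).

-32

F'(y) = -6y + 3.
N(y) = y·F'(y) - F(y) = y·(-6y + 3) - (-3y^2 + 3y + 5) = -3y^2 - 5.
N(3) = -32.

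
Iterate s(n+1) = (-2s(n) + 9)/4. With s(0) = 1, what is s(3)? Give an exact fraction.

25/16

s(1) = (-2·1 + 9)/4 = 7/4.
s(2) = (-2·(7/4) + 9)/4 = 11/8.
s(3) = (-2·(11/8) + 9)/4 = 25/16.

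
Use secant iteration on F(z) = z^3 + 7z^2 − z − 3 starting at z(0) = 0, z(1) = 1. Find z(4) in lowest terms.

4264761/5962709

F(0) = −3, F(1) = 4. z(2) = 1 − 4·(1 − 0)/(4 − (−3)) = 3/7.
F(1) = 4, F(3/7) = −708/343. z(3) = (3/7) − (−708/343)·((3/7) − 1)/((−708/343) − 4) = 81/130.
F(3/7) = −708/343, F(81/130) = −1457949/2197000. z(4) = (81/130) − (−1457949/2197000)·((81/130) − (3/7))/((−1457949/2197000) − (−708/343)) = 4264761/5962709.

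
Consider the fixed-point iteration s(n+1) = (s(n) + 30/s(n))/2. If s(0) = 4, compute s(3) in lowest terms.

s(1) = (4 + 30/4)/2 = 23/4.
s(2) = (23/4 + 30/(23/4))/2 = 1009/184.
s(3) = (1009/184 + 30/(1009/184))/2 = 2033761/371312.

2033761/371312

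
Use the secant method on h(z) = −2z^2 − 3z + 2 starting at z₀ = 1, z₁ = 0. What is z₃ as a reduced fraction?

10/19

h(1) = −3, h(0) = 2. z₂ = 0 − 2·(0 − 1)/(2 − (−3)) = 2/5.
h(0) = 2, h(2/5) = 12/25. z₃ = (2/5) − (12/25)·((2/5) − 0)/((12/25) − 2) = 10/19.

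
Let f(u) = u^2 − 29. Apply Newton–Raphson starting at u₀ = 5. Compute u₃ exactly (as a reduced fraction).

528527/98145

f'(u) = 2u.
f(5) = −4, f'(5) = 10, so u₁ = 5 − (−4)/10 = 27/5.
f(27/5) = 4/25, f'(27/5) = 54/5, so u₂ = (27/5) − (4/25)/(54/5) = 727/135.
f(727/135) = 4/18225, f'(727/135) = 1454/135, so u₃ = (727/135) − (4/18225)/(1454/135) = 528527/98145.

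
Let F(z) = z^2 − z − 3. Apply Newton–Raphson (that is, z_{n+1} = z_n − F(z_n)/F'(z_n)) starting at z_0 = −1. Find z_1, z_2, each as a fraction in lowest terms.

F'(z) = 2z − 1.
F(−1) = −1, F'(−1) = −3, so z_1 = (−1) − (−1)/(−3) = −4/3.
F(−4/3) = 1/9, F'(−4/3) = −11/3, so z_2 = (−4/3) − (1/9)/(−11/3) = −43/33.

z_1 = −4/3, z_2 = −43/33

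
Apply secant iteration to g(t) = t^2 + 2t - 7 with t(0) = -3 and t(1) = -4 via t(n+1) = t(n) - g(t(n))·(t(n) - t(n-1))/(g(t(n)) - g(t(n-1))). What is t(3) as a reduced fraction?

g(-3) = -4, g(-4) = 1. t(2) = (-4) - 1·((-4) - (-3))/(1 - (-4)) = -19/5.
g(-4) = 1, g(-19/5) = -4/25. t(3) = (-19/5) - (-4/25)·((-19/5) - (-4))/((-4/25) - 1) = -111/29.

-111/29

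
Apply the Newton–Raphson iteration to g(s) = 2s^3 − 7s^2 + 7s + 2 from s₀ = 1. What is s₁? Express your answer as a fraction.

g'(s) = 6s^2 − 14s + 7.
g(1) = 4, g'(1) = −1, so s₁ = 1 − 4/(−1) = 5.

5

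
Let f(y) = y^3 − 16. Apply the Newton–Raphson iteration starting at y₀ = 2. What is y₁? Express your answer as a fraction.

8/3

f'(y) = 3y^2.
f(2) = −8, f'(2) = 12, so y₁ = 2 − (−8)/12 = 8/3.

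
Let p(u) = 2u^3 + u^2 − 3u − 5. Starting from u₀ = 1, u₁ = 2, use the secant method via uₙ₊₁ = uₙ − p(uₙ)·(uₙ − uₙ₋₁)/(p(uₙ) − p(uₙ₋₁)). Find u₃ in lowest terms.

p(1) = −5, p(2) = 9. u₂ = 2 − 9·(2 − 1)/(9 − (−5)) = 19/14.
p(2) = 9, p(19/14) = −765/343. u₃ = (19/14) − (−765/343)·((19/14) − 2)/((−765/343) − 9) = 1271/856.

1271/856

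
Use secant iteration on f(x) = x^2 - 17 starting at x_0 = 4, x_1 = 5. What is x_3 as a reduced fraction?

f(4) = -1, f(5) = 8. x_2 = 5 - 8·(5 - 4)/(8 - (-1)) = 37/9.
f(5) = 8, f(37/9) = -8/81. x_3 = (37/9) - (-8/81)·((37/9) - 5)/((-8/81) - 8) = 169/41.

169/41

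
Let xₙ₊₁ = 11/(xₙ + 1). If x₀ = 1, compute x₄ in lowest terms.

385/178

x₁ = 11/(1 + 1) = 11/2.
x₂ = 11/(11/2 + 1) = 22/13.
x₃ = 11/(22/13 + 1) = 143/35.
x₄ = 11/(143/35 + 1) = 385/178.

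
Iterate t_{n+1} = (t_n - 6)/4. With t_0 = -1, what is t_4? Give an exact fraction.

-511/256

t_1 = ((-1) - 6)/4 = -7/4.
t_2 = ((-7/4) - 6)/4 = -31/16.
t_3 = ((-31/16) - 6)/4 = -127/64.
t_4 = ((-127/64) - 6)/4 = -511/256.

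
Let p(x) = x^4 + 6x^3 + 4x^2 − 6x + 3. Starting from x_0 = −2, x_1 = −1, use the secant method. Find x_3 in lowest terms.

−1457/728

p(−2) = −1, p(−1) = 8. x_2 = (−1) − 8·((−1) − (−2))/(8 − (−1)) = −17/9.
p(−1) = 8, p(−17/9) = 5896/6561. x_3 = (−17/9) − (5896/6561)·((−17/9) − (−1))/((5896/6561) − 8) = −1457/728.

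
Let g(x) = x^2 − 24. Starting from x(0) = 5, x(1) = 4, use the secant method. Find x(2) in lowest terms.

44/9

g(5) = 1, g(4) = −8. x(2) = 4 − (−8)·(4 − 5)/((−8) − 1) = 44/9.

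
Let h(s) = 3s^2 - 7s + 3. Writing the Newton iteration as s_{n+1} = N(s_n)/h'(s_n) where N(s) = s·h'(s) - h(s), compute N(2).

h'(s) = 6s - 7.
N(s) = s·h'(s) - h(s) = s·(6s - 7) - (3s^2 - 7s + 3) = 3s^2 - 3.
N(2) = 9.

9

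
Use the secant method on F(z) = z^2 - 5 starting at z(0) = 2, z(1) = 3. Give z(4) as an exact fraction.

F(2) = -1, F(3) = 4. z(2) = 3 - 4·(3 - 2)/(4 - (-1)) = 11/5.
F(3) = 4, F(11/5) = -4/25. z(3) = (11/5) - (-4/25)·((11/5) - 3)/((-4/25) - 4) = 29/13.
F(11/5) = -4/25, F(29/13) = -4/169. z(4) = (29/13) - (-4/169)·((29/13) - (11/5))/((-4/169) - (-4/25)) = 161/72.

161/72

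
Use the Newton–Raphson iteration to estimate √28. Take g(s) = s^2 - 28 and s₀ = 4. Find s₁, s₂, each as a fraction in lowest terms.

s₁ = 11/2, s₂ = 233/44

g'(s) = 2s.
g(4) = -12, g'(4) = 8, so s₁ = 4 - (-12)/8 = 11/2.
g(11/2) = 9/4, g'(11/2) = 11, so s₂ = (11/2) - (9/4)/11 = 233/44.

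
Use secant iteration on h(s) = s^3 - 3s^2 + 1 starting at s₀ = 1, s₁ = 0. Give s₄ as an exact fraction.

56/87

h(1) = -1, h(0) = 1. s₂ = 0 - 1·(0 - 1)/(1 - (-1)) = 1/2.
h(0) = 1, h(1/2) = 3/8. s₃ = (1/2) - (3/8)·((1/2) - 0)/((3/8) - 1) = 4/5.
h(1/2) = 3/8, h(4/5) = -51/125. s₄ = (4/5) - (-51/125)·((4/5) - (1/2))/((-51/125) - (3/8)) = 56/87.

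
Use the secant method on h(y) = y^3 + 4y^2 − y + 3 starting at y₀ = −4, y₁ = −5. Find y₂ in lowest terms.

h(−4) = 7, h(−5) = −17. y₂ = (−5) − (−17)·((−5) − (−4))/((−17) − 7) = −103/24.

−103/24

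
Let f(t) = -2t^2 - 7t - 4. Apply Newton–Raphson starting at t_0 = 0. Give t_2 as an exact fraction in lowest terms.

f'(t) = -4t - 7.
f(0) = -4, f'(0) = -7, so t_1 = 0 - (-4)/(-7) = -4/7.
f(-4/7) = -32/49, f'(-4/7) = -33/7, so t_2 = (-4/7) - (-32/49)/(-33/7) = -164/231.

-164/231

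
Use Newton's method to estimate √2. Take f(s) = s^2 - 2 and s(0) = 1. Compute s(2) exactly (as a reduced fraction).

17/12

f'(s) = 2s.
f(1) = -1, f'(1) = 2, so s(1) = 1 - (-1)/2 = 3/2.
f(3/2) = 1/4, f'(3/2) = 3, so s(2) = (3/2) - (1/4)/3 = 17/12.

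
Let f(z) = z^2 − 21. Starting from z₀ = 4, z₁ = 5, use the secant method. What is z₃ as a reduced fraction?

197/43

f(4) = −5, f(5) = 4. z₂ = 5 − 4·(5 − 4)/(4 − (−5)) = 41/9.
f(5) = 4, f(41/9) = −20/81. z₃ = (41/9) − (−20/81)·((41/9) − 5)/((−20/81) − 4) = 197/43.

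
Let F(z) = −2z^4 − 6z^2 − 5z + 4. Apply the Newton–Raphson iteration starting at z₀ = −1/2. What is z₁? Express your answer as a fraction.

F'(z) = −8z^3 − 12z − 5.
F(−1/2) = 39/8, F'(−1/2) = 2, so z₁ = (−1/2) − (39/8)/2 = −47/16.

−47/16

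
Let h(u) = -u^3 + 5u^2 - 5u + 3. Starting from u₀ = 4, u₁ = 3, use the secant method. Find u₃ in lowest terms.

600/151

h(4) = -1, h(3) = 6. u₂ = 3 - 6·(3 - 4)/(6 - (-1)) = 27/7.
h(3) = 6, h(27/7) = 246/343. u₃ = (27/7) - (246/343)·((27/7) - 3)/((246/343) - 6) = 600/151.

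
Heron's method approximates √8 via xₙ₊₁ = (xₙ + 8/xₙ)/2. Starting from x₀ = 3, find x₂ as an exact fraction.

577/204

x₁ = (3 + 8/3)/2 = 17/6.
x₂ = (17/6 + 8/(17/6))/2 = 577/204.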